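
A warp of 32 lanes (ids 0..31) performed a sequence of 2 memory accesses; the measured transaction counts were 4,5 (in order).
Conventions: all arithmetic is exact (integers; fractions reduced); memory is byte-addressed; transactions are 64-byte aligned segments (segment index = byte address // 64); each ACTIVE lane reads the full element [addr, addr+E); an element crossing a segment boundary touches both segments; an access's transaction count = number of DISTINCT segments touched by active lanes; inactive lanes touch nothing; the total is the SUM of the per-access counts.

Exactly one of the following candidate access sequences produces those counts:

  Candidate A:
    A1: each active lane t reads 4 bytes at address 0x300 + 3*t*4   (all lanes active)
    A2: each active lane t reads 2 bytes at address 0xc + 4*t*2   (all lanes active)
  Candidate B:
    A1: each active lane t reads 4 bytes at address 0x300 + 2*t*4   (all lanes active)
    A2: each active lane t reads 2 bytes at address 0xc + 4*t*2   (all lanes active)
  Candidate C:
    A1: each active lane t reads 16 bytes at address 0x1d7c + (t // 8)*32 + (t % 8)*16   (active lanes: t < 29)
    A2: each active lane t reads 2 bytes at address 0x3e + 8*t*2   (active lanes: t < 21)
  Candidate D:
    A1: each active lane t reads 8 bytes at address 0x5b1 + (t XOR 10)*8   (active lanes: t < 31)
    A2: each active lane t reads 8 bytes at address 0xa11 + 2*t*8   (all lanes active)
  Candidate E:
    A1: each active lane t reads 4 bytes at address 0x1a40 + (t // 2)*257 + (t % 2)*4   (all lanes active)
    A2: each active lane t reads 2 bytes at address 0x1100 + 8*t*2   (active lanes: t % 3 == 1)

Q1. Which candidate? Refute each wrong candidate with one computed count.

A: A1 gives 6 transactions, not 4
C: A2 gives 6 transactions, not 5
D: A1 gives 5 transactions, not 4
E: A1 gives 16 transactions, not 4
B: all counts match (4,5)

Answer: B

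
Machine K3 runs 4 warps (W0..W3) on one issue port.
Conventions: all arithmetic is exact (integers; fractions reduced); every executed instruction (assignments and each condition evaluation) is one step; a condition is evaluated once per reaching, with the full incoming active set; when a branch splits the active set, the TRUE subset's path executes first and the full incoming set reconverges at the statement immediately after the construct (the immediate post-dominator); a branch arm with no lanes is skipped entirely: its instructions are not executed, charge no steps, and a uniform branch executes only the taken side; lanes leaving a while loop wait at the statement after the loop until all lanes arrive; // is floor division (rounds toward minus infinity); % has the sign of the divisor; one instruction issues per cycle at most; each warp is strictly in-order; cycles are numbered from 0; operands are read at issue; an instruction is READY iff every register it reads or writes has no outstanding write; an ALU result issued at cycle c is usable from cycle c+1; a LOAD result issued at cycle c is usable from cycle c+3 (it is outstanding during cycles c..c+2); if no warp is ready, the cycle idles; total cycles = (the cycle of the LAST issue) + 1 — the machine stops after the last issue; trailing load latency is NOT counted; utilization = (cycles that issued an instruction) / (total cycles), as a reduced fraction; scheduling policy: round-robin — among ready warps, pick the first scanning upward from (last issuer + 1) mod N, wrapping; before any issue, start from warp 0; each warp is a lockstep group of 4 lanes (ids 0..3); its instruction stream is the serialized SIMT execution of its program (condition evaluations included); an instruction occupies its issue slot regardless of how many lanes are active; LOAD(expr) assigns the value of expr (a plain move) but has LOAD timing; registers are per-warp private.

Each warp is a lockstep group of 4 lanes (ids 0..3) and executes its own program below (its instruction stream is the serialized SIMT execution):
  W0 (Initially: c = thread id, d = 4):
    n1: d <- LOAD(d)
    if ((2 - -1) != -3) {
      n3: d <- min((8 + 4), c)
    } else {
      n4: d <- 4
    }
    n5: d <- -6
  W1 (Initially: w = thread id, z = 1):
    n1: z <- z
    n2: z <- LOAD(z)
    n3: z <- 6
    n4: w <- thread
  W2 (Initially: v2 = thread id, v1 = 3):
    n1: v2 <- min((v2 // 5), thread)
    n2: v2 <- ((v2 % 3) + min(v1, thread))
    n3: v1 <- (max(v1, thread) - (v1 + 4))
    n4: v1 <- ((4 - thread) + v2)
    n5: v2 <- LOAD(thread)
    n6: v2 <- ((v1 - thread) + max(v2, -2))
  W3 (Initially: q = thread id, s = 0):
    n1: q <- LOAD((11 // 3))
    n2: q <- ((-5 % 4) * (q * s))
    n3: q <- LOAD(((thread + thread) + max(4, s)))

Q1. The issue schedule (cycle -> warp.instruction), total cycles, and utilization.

cycle 0: W0.I0
cycle 1: W1.I0
cycle 2: W2.I0
cycle 3: W3.I0
cycle 4: W0.I1
cycle 5: W1.I1
cycle 6: W2.I1
cycle 7: W3.I1
cycle 8: W0.I2
cycle 9: W1.I2
cycle 10: W2.I2
cycle 11: W3.I2
cycle 12: W0.I3
cycle 13: W1.I3
cycle 14: W2.I3
cycle 15: W2.I4
cycle 16: idle
cycle 17: idle
cycle 18: W2.I5

Answer: 19 cycles, utilization 17/19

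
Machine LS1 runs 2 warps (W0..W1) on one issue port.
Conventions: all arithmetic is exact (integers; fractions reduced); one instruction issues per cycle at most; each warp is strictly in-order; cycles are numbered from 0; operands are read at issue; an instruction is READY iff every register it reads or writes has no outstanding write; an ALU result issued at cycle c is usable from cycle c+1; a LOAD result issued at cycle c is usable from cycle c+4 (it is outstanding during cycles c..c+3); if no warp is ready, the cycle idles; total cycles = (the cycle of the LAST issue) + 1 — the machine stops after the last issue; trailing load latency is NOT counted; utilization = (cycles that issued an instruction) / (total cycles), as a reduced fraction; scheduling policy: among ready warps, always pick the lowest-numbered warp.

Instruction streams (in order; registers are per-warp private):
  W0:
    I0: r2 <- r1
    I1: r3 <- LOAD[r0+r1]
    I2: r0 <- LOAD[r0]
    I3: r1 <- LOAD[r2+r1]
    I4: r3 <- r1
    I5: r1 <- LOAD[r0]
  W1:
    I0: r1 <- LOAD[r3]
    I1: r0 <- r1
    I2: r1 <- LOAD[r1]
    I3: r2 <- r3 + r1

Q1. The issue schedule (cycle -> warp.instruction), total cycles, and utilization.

cycle 0: W0.I0
cycle 1: W0.I1
cycle 2: W0.I2
cycle 3: W0.I3
cycle 4: W1.I0
cycle 5: idle
cycle 6: idle
cycle 7: W0.I4
cycle 8: W0.I5
cycle 9: W1.I1
cycle 10: W1.I2
cycle 11: idle
cycle 12: idle
cycle 13: idle
cycle 14: W1.I3

Answer: 15 cycles, utilization 2/3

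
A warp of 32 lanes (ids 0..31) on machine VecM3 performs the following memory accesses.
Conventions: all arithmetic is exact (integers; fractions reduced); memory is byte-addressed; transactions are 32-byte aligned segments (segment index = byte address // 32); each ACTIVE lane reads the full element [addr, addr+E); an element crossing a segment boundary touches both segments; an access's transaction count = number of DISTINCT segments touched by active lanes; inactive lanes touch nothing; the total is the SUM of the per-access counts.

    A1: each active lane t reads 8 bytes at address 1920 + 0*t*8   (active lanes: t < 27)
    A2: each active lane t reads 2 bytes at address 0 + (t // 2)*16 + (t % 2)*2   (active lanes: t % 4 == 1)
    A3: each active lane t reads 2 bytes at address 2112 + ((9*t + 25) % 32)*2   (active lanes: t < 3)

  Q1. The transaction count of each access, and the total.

A1: 1 transaction
A2: 8 transactions
A3: 2 transactions

Answer: 1,8,2; total 11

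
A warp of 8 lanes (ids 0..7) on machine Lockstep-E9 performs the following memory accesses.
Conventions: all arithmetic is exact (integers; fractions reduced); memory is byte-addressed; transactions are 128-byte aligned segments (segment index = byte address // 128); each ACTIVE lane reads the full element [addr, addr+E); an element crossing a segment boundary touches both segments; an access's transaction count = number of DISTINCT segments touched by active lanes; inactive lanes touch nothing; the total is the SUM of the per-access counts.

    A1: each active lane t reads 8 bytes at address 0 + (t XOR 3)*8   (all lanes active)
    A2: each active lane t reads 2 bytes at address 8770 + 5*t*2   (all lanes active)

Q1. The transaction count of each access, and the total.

A1: 1 transaction
A2: 2 transactions

Answer: 1,2; total 3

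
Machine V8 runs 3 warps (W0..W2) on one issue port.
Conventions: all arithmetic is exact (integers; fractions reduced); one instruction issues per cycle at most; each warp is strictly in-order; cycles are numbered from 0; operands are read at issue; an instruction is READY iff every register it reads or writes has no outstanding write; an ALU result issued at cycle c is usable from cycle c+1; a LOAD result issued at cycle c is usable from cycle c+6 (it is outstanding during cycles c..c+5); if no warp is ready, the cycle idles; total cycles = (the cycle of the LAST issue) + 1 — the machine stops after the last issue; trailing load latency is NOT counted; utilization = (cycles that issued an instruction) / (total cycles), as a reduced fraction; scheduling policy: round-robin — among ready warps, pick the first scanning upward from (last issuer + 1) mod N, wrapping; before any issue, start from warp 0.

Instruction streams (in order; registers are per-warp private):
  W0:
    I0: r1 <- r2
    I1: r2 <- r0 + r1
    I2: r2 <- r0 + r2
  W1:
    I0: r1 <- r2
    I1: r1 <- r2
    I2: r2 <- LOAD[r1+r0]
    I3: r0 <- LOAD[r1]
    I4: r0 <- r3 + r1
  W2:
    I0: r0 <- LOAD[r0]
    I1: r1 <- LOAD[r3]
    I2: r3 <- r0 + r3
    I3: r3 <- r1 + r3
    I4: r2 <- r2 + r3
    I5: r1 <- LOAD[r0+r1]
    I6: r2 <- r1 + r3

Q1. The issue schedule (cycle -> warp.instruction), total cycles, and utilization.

cycle 0: W0.I0
cycle 1: W1.I0
cycle 2: W2.I0
cycle 3: W0.I1
cycle 4: W1.I1
cycle 5: W2.I1
cycle 6: W0.I2
cycle 7: W1.I2
cycle 8: W2.I2
cycle 9: W1.I3
cycle 10: idle
cycle 11: W2.I3
cycle 12: W2.I4
cycle 13: W2.I5
cycle 14: idle
cycle 15: W1.I4
cycle 16: idle
cycle 17: idle
cycle 18: idle
cycle 19: W2.I6

Answer: 20 cycles, utilization 3/4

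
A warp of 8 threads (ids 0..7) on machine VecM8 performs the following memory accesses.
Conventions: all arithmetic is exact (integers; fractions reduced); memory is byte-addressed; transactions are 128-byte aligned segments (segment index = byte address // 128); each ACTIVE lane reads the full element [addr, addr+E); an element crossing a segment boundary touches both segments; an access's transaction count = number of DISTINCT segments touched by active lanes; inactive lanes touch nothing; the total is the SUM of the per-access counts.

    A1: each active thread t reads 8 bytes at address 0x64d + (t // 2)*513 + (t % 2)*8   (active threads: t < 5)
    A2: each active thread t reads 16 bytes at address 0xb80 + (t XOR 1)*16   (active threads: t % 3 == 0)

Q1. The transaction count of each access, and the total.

A1: 3 transactions
A2: 1 transaction

Answer: 3,1; total 4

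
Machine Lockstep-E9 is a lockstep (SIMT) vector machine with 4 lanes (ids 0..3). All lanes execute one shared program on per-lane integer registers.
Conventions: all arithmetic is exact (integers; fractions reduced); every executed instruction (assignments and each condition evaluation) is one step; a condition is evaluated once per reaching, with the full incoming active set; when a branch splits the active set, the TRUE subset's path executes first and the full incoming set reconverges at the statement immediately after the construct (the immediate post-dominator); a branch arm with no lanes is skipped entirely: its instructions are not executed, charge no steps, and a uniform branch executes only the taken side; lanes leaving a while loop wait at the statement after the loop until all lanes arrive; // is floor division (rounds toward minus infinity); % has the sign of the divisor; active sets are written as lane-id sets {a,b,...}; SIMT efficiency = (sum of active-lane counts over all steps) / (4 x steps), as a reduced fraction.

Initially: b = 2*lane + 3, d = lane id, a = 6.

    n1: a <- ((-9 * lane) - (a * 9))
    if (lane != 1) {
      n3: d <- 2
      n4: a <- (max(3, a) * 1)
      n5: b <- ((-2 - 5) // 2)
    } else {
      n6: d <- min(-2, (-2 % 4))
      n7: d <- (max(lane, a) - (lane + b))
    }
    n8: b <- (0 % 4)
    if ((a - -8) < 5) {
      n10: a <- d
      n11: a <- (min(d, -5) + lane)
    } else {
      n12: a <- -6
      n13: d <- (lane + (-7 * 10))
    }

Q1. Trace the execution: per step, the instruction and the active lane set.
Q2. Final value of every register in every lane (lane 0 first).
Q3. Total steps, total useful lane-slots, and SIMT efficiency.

step 0: a <- ((-9 * lane) - (a * 9)) {0,1,2,3}
step 1: eval (lane != 1)             {0,1,2,3}
step 2: d <- 2                       {0,2,3}
step 3: a <- (max(3, a) * 1)         {0,2,3}
step 4: b <- ((-2 - 5) // 2)         {0,2,3}
step 5: d <- min(-2, (-2 % 4))       {1}
step 6: d <- (max(lane, a) - (lane + b)) {1}
step 7: b <- (0 % 4)                 {0,1,2,3}
step 8: eval ((a - -8) < 5)          {0,1,2,3}
step 9: a <- d                       {1}
step 10: a <- (min(d, -5) + lane)     {1}
step 11: a <- -6                      {0,2,3}
step 12: d <- (lane + (-7 * 10))      {0,2,3}

Answer: 13 steps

b: 0,0,0,0
d: -70,-5,-68,-67
a: -6,-4,-6,-6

steps = 13; useful = 35; efficiency = 35/52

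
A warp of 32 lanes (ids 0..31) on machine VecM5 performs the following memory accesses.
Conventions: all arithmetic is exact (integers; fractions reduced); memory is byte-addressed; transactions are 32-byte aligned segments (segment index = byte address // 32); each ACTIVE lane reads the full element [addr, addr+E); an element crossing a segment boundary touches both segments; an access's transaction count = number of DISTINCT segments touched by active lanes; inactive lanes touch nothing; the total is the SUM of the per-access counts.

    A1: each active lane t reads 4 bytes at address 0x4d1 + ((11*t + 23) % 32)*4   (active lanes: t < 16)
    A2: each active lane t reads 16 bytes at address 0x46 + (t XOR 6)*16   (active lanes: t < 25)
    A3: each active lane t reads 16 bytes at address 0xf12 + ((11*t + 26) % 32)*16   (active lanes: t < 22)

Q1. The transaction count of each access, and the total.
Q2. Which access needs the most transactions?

A1: 5 transactions
A2: 14 transactions
A3: 15 transactions

Answer: 5,14,15; total 34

Answer: A3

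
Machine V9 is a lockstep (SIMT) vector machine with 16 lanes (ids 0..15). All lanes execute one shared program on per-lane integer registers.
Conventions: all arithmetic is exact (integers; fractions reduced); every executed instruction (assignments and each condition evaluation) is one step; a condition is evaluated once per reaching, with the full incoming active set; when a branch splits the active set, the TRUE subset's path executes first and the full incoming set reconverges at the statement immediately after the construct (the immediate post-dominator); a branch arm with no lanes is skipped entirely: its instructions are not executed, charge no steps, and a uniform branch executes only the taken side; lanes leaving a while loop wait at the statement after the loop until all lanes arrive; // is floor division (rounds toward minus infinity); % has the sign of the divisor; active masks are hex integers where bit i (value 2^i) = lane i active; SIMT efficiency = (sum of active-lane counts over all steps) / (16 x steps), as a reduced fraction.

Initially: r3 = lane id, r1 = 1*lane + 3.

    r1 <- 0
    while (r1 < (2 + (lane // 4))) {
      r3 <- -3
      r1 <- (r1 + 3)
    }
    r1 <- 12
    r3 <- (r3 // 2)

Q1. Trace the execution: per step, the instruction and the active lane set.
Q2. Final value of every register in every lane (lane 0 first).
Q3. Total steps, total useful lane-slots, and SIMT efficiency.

step 0: r1 <- 0                      0xffff
step 1: eval (r1 < (2 + (lane // 4))) 0xffff
step 2: r3 <- -3                     0xffff
step 3: r1 <- (r1 + 3)               0xffff
step 4: eval (r1 < (2 + (lane // 4))) 0xffff
step 5: r3 <- -3                     0xff00
step 6: r1 <- (r1 + 3)               0xff00
step 7: eval (r1 < (2 + (lane // 4))) 0xff00
step 8: r1 <- 12                     0xffff
step 9: r3 <- (r3 // 2)              0xffff

Answer: 10 steps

r3: -2,-2,-2,-2,-2,-2,-2,-2,-2,-2,-2,-2,-2,-2,-2,-2
r1: 12,12,12,12,12,12,12,12,12,12,12,12,12,12,12,12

steps = 10; useful = 136; efficiency = 136/160 = 17/20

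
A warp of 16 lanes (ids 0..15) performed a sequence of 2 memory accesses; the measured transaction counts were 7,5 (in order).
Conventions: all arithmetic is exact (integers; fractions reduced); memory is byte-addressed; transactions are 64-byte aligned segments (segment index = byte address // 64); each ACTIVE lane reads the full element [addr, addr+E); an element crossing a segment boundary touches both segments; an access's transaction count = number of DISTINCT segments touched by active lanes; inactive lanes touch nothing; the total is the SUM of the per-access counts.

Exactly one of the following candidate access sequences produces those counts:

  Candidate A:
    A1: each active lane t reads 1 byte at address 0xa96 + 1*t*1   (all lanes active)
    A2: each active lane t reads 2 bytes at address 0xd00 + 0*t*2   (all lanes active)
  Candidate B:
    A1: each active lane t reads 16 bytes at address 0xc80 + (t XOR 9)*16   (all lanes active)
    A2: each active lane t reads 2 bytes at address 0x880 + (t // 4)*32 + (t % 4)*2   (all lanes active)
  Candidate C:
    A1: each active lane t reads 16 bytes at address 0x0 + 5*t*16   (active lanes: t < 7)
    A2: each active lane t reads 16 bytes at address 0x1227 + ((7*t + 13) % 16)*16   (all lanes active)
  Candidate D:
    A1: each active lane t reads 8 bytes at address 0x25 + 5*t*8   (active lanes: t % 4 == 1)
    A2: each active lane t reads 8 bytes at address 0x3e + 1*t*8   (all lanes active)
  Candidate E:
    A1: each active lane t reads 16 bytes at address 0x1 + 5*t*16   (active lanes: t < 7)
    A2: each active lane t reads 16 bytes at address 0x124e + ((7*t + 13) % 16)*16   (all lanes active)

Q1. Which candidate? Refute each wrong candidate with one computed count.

A: A1 gives 1 transaction, not 7
B: A1 gives 4 transactions, not 7
D: A1 gives 4 transactions, not 7
E: A1 gives 8 transactions, not 7
C: all counts match (7,5)

Answer: C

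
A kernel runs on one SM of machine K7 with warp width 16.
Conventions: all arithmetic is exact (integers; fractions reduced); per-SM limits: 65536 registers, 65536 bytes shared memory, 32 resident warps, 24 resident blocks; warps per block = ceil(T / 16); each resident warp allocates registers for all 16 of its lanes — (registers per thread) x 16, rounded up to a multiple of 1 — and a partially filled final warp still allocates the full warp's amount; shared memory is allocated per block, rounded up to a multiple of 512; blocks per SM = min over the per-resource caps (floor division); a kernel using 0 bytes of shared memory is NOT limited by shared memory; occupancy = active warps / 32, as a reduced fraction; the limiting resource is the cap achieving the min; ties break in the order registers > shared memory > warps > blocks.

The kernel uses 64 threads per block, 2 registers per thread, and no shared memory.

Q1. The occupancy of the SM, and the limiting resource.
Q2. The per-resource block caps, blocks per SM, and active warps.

Answer: occupancy 1, limited by warps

registers: 512 blocks
shared memory: no limit (kernel uses none)
warps: 8 blocks
blocks: 24 blocks

Answer: 8 blocks, 32 active warps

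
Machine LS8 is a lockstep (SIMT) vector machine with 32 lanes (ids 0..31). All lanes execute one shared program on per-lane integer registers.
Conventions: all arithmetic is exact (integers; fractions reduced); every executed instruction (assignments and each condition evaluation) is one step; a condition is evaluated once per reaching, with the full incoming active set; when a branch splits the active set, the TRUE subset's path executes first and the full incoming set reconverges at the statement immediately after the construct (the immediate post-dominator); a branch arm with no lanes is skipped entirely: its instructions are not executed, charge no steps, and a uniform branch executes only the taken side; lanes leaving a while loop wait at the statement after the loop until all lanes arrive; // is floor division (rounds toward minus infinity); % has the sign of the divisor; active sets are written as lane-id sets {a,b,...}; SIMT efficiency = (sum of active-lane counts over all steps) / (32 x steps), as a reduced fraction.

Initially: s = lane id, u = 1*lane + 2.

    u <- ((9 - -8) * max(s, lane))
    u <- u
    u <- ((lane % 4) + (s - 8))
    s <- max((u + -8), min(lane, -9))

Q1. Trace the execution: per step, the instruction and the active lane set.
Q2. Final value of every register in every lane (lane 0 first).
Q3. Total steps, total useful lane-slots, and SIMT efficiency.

step 0: u <- ((9 - -8) * max(s, lane)) {0,1,2,3,4,5,6,7,8,9,10,11,12,13,14,15,16,17,18,19,20,21,22,23,24,25,26,27,28,29,30,31}
step 1: u <- u                       {0,1,2,3,4,5,6,7,8,9,10,11,12,13,14,15,16,17,18,19,20,21,22,23,24,25,26,27,28,29,30,31}
step 2: u <- ((lane % 4) + (s - 8))  {0,1,2,3,4,5,6,7,8,9,10,11,12,13,14,15,16,17,18,19,20,21,22,23,24,25,26,27,28,29,30,31}
step 3: s <- max((u + -8), min(lane, -9)) {0,1,2,3,4,5,6,7,8,9,10,11,12,13,14,15,16,17,18,19,20,21,22,23,24,25,26,27,28,29,30,31}

Answer: 4 steps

s: -9,-9,-9,-9,-9,-9,-8,-6,-8,-6,-4,-2,-4,-2,0,2,0,2,4,6,4,6,8,10,8,10,12,14,12,14,16,18
u: -8,-6,-4,-2,-4,-2,0,2,0,2,4,6,4,6,8,10,8,10,12,14,12,14,16,18,16,18,20,22,20,22,24,26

steps = 4; useful = 128; efficiency = 128/128 = 1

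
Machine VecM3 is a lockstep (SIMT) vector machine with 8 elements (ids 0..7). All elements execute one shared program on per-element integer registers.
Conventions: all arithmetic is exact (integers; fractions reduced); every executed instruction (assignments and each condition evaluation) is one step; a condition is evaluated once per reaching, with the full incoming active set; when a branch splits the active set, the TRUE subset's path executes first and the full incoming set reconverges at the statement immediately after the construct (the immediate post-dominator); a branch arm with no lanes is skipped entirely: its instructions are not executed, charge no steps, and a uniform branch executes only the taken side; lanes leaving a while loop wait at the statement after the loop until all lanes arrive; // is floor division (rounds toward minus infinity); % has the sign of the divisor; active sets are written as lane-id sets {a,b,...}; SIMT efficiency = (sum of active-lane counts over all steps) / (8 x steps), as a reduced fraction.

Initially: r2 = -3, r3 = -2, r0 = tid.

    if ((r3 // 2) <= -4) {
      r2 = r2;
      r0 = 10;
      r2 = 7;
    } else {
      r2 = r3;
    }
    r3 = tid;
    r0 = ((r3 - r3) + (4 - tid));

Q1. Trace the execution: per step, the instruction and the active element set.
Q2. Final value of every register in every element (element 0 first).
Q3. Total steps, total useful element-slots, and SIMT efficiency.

step 0: eval ((r3 // 2) <= -4)       {0,1,2,3,4,5,6,7}
step 1: r2 <- r3                     {0,1,2,3,4,5,6,7}
step 2: r3 <- tid                    {0,1,2,3,4,5,6,7}
step 3: r0 <- ((r3 - r3) + (4 - tid)) {0,1,2,3,4,5,6,7}

Answer: 4 steps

r2: -2,-2,-2,-2,-2,-2,-2,-2
r3: 0,1,2,3,4,5,6,7
r0: 4,3,2,1,0,-1,-2,-3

steps = 4; useful = 32; efficiency = 32/32 = 1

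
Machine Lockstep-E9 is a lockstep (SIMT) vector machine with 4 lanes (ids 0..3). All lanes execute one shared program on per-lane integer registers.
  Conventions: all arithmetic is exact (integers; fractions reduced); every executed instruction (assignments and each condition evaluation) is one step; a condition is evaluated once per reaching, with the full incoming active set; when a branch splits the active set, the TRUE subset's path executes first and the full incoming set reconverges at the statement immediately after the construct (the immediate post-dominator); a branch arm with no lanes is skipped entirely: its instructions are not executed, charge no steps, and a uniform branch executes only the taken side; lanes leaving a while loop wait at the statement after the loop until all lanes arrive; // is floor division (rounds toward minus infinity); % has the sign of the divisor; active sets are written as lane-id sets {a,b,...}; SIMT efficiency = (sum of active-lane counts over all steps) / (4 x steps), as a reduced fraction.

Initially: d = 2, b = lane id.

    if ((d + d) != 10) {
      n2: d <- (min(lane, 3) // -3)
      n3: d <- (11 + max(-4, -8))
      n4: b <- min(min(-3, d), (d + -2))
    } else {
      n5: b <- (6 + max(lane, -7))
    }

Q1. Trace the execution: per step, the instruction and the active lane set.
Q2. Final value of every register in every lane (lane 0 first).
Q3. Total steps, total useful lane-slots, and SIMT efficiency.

step 0: eval ((d + d) != 10)         {0,1,2,3}
step 1: d <- (min(lane, 3) // -3)    {0,1,2,3}
step 2: d <- (11 + max(-4, -8))      {0,1,2,3}
step 3: b <- min(min(-3, d), (d + -2)) {0,1,2,3}

Answer: 4 steps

d: 7,7,7,7
b: -3,-3,-3,-3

steps = 4; useful = 16; efficiency = 16/16 = 1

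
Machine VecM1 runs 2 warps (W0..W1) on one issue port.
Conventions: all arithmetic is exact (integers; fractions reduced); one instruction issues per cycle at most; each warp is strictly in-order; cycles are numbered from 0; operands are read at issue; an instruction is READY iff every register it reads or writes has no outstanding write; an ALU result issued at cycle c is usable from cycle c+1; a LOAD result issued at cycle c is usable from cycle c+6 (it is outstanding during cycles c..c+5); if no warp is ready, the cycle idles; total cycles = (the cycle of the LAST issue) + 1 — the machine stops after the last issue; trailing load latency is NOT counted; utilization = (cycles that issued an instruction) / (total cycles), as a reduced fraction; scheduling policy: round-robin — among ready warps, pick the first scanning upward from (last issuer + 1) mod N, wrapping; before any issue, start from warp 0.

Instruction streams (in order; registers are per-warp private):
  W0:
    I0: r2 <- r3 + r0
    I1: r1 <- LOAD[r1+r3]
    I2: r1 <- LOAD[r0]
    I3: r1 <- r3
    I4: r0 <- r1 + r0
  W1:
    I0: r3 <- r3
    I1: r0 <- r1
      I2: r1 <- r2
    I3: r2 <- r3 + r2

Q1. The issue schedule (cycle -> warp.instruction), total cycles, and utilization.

cycle 0: W0.I0
cycle 1: W1.I0
cycle 2: W0.I1
cycle 3: W1.I1
cycle 4: W1.I2
cycle 5: W1.I3
cycle 6: idle
cycle 7: idle
cycle 8: W0.I2
cycle 9: idle
cycle 10: idle
cycle 11: idle
cycle 12: idle
cycle 13: idle
cycle 14: W0.I3
cycle 15: W0.I4

Answer: 16 cycles, utilization 9/16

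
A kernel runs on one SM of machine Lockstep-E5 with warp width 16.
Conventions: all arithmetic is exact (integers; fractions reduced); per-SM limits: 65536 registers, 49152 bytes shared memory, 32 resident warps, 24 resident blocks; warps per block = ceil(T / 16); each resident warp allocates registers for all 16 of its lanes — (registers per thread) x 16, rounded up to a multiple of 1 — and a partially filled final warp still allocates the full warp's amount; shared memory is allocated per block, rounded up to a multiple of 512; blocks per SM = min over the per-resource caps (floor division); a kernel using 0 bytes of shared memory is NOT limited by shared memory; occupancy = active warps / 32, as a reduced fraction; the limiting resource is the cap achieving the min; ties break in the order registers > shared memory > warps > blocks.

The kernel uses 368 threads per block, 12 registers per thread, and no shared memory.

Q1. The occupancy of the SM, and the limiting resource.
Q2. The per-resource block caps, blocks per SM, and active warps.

Answer: occupancy 23/32, limited by warps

registers: 14 blocks
shared memory: no limit (kernel uses none)
warps: 1 block
blocks: 24 blocks

Answer: 1 block, 23 active warps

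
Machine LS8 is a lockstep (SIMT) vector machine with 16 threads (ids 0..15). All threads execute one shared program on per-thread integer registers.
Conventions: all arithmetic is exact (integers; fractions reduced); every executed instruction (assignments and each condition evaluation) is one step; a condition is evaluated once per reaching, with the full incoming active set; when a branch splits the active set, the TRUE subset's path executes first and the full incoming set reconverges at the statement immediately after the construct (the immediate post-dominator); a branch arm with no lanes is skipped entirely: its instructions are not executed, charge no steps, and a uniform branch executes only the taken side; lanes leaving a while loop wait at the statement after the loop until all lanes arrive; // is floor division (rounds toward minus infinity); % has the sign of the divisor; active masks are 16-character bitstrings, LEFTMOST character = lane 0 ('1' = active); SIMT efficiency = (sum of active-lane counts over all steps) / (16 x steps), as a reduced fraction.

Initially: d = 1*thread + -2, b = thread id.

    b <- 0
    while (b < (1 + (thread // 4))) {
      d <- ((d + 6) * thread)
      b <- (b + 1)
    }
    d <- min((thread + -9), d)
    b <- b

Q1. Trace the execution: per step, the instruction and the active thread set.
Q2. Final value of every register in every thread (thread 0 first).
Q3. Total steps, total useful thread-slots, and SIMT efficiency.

step 0: b <- 0                       1111111111111111
step 1: eval (b < (1 + (thread // 4))) 1111111111111111
step 2: d <- ((d + 6) * thread)      1111111111111111
step 3: b <- (b + 1)                 1111111111111111
step 4: eval (b < (1 + (thread // 4))) 1111111111111111
step 5: d <- ((d + 6) * thread)      0000111111111111
step 6: b <- (b + 1)                 0000111111111111
step 7: eval (b < (1 + (thread // 4))) 0000111111111111
step 8: d <- ((d + 6) * thread)      0000000011111111
step 9: b <- (b + 1)                 0000000011111111
step 10: eval (b < (1 + (thread // 4))) 0000000011111111
step 11: d <- ((d + 6) * thread)      0000000000001111
step 12: b <- (b + 1)                 0000000000001111
step 13: eval (b < (1 + (thread // 4))) 0000000000001111
step 14: d <- min((thread + -9), d)   1111111111111111
step 15: b <- b                       1111111111111111

Answer: 16 steps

d: -9,-8,-7,-6,-5,-4,-3,-2,-1,0,1,2,3,4,5,6
b: 1,1,1,1,2,2,2,2,3,3,3,3,4,4,4,4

steps = 16; useful = 184; efficiency = 184/256 = 23/32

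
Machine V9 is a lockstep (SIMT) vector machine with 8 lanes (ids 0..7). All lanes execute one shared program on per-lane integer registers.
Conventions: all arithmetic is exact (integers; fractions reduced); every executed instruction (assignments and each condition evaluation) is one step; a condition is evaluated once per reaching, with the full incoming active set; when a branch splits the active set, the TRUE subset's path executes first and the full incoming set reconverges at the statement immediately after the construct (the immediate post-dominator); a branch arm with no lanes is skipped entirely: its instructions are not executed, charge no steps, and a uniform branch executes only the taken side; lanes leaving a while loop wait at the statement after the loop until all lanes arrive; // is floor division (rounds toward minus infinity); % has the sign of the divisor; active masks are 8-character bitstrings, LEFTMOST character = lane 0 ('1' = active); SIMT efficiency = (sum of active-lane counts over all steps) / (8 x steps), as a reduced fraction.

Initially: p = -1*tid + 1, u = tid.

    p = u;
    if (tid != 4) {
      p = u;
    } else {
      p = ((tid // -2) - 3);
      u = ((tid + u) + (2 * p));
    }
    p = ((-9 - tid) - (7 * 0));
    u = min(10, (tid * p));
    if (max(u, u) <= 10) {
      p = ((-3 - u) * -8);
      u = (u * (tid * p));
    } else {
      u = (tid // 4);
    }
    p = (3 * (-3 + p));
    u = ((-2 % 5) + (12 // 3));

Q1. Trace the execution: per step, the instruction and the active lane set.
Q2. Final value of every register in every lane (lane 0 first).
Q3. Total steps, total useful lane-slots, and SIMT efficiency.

step 0: p <- u                       11111111
step 1: eval (tid != 4)              11111111
step 2: p <- u                       11110111
step 3: p <- ((tid // -2) - 3)       00001000
step 4: u <- ((tid + u) + (2 * p))   00001000
step 5: p <- ((-9 - tid) - (7 * 0))  11111111
step 6: u <- min(10, (tid * p))      11111111
step 7: eval (max(u, u) <= 10)       11111111
step 8: p <- ((-3 - u) * -8)         11111111
step 9: u <- (u * (tid * p))         11111111
step 10: p <- (3 * (-3 + p))          11111111
step 11: u <- ((-2 % 5) + (12 // 3))  11111111

Answer: 12 steps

p: 63,-177,-465,-801,-1185,-1617,-2097,-2625
u: 7,7,7,7,7,7,7,7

steps = 12; useful = 81; efficiency = 81/96 = 27/32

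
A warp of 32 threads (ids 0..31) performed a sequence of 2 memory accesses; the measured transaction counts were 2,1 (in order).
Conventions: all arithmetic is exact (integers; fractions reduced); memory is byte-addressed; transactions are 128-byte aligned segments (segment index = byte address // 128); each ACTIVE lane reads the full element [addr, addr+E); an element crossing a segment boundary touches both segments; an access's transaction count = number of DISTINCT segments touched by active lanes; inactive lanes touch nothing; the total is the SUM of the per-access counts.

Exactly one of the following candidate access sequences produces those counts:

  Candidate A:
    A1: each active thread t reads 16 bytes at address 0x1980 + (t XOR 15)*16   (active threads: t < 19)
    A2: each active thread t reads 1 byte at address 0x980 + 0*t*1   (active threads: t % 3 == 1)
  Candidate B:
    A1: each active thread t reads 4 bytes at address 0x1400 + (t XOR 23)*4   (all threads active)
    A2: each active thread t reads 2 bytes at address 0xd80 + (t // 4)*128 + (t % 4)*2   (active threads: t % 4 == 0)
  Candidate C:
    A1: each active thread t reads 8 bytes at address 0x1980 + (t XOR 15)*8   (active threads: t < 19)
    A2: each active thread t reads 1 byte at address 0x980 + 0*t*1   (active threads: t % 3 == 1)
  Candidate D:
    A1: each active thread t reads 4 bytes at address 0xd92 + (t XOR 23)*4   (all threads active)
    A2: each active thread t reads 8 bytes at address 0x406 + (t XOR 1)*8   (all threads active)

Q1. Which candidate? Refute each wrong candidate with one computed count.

A: A1 gives 3 transactions, not 2
B: A1 gives 1 transaction, not 2
D: A2 gives 3 transactions, not 1
C: all counts match (2,1)

Answer: C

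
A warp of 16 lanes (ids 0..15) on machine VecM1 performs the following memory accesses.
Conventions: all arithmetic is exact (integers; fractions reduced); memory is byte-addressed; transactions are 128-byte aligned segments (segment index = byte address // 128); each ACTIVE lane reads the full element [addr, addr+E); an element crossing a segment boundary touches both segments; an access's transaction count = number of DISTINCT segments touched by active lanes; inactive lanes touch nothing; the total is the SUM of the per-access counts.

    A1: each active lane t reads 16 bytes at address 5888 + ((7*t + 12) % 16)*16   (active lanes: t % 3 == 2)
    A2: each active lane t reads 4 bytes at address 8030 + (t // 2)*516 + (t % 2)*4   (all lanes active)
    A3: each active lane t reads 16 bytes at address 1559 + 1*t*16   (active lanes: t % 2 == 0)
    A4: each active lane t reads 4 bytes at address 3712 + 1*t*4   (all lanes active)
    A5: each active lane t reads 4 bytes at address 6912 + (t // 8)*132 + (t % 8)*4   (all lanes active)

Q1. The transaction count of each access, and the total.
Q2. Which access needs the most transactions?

A1: 2 transactions
A2: 9 transactions
A3: 3 transactions
A4: 1 transaction
A5: 2 transactions

Answer: 2,9,3,1,2; total 17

Answer: A2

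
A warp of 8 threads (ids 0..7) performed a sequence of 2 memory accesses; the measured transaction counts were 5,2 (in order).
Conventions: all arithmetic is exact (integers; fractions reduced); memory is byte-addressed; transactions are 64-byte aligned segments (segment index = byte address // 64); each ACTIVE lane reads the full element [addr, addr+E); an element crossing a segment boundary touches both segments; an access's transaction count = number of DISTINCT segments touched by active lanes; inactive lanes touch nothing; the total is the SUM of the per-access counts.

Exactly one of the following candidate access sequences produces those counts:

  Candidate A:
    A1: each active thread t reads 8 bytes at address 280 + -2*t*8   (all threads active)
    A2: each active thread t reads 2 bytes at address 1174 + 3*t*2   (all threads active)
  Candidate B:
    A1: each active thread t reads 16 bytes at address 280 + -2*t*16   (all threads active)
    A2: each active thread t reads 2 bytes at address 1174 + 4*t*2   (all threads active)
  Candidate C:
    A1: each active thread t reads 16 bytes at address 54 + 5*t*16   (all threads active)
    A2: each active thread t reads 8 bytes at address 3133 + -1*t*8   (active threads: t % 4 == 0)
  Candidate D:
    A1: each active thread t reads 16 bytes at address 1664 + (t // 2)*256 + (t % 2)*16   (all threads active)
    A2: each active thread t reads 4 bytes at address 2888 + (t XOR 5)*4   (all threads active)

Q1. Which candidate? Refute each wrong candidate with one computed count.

A: A1 gives 3 transactions, not 5
C: A1 gives 10 transactions, not 5
D: A1 gives 4 transactions, not 5
B: all counts match (5,2)

Answer: B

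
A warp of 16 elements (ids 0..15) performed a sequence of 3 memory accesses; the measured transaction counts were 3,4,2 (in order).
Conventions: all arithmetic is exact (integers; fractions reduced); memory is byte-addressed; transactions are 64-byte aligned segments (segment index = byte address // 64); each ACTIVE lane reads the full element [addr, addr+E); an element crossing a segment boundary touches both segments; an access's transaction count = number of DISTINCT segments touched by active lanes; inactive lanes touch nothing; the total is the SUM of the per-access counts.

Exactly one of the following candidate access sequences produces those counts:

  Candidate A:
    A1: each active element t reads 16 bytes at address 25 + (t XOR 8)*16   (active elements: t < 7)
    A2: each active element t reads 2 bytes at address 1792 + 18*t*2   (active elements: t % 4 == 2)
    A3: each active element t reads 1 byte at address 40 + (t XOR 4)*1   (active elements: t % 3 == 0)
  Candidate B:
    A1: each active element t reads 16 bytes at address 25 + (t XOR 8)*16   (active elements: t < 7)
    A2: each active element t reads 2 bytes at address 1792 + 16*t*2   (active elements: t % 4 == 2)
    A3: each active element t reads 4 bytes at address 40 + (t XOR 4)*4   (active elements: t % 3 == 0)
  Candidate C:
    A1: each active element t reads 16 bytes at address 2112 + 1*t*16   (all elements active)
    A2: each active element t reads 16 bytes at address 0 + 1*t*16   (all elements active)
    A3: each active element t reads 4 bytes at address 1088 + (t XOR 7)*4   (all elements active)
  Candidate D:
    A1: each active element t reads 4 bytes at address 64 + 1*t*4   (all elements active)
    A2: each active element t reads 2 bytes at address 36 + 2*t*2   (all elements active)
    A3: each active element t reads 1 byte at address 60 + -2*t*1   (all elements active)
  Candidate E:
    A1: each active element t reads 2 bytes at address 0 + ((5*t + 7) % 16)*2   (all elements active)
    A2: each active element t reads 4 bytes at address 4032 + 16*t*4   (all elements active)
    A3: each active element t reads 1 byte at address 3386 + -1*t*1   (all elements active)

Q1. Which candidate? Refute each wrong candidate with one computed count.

A: A3 gives 1 transaction, not 2
C: A1 gives 4 transactions, not 3
D: A1 gives 1 transaction, not 3
E: A1 gives 1 transaction, not 3
B: all counts match (3,4,2)

Answer: B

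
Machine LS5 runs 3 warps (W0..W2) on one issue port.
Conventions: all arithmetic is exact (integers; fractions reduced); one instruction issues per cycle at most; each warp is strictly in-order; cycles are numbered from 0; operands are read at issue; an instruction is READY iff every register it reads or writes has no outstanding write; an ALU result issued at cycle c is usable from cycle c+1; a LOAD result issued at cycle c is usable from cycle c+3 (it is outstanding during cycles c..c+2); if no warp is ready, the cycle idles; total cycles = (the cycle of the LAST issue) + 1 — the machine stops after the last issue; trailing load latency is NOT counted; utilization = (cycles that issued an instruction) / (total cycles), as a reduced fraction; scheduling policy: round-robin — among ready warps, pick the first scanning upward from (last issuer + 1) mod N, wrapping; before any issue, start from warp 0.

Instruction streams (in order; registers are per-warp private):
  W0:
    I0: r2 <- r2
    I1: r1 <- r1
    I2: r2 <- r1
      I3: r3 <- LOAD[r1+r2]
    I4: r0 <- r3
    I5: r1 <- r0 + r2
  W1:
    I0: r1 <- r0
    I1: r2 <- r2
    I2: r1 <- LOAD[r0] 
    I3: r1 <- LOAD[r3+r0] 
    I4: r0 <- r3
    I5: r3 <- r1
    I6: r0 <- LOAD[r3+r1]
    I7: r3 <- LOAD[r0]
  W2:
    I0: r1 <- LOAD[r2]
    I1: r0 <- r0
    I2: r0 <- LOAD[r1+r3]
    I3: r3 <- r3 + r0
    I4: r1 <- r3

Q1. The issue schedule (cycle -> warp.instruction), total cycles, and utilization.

cycle 0: W0.I0
cycle 1: W1.I0
cycle 2: W2.I0
cycle 3: W0.I1
cycle 4: W1.I1
cycle 5: W2.I1
cycle 6: W0.I2
cycle 7: W1.I2
cycle 8: W2.I2
cycle 9: W0.I3
cycle 10: W1.I3
cycle 11: W2.I3
cycle 12: W0.I4
cycle 13: W1.I4
cycle 14: W2.I4
cycle 15: W0.I5
cycle 16: W1.I5
cycle 17: W1.I6
cycle 18: idle
cycle 19: idle
cycle 20: W1.I7

Answer: 21 cycles, utilization 19/21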